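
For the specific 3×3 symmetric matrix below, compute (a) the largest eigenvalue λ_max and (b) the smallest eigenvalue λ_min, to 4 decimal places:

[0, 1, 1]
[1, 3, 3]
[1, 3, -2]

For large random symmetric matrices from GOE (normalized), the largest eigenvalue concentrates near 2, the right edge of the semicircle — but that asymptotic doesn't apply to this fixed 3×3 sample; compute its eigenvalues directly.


Since M is real symmetric, all three eigenvalues are real; they are the roots of det(λI − M) = λ³ − (tr M) λ² + s λ − det M, where s is the sum of the principal 2×2 minors.
tr M = 0 + 3 + (-2) = 1.
s = (0·3 − 1²) + (0·(-2) − 1²) + (3·(-2) − 3²) = -1 + (-1) + (-15) = -17.
det M (expand along row 1) = 0·(-15) − 1·(-5) + 1·0 = 5.
Characteristic polynomial: λ³ − λ² − 17λ − 5 = 0.
Substitute λ = y + (tr M)/3 = y + 0.333333 to remove the quadratic term: y³ + p·y + q = 0 with p = s − (tr M)²/3 = -17.333333 and q = −2(tr M)³/27 + (tr M)·s/3 − det M = -10.740741.
Three real roots ⇒ use the trigonometric (Viète) form: r = 2√(−p/3) = 4.807402, φ = arccos(3q/(p·r)) = arccos(0.386690) = 1.173757 rad.
y_k = r·cos(φ/3 − 2πk/3) for k = 0, 1, 2 gives y = 4.444117, -0.634387, -3.809730.
λ_k = y_k + 0.333333 gives λ = 4.7775, -0.3011, -3.4764 (check: the sum is 1.0000 = tr M).

Hence λ_max = 4.7775 and λ_min = -3.4764.


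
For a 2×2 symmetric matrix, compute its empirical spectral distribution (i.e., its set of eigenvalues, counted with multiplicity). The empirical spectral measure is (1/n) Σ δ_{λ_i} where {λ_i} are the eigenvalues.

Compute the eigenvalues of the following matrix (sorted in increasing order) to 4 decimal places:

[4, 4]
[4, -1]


Since M is real symmetric, both eigenvalues are real; they are the roots of det(λI − M) = λ² − (tr M) λ + det M.
tr M = 4 + (-1) = 3.
det M = 4·(-1) − 4² = -4 − 16 = -20.
Characteristic polynomial: λ² − 3λ − 20 = 0.
Discriminant Δ = (tr M)² − 4·det M = 9 − (-80) = 89; √Δ = 9.433981.
λ = (tr M ± √Δ)/2 = (3 ± 9.433981)/2, giving (tr M − √Δ)/2 = -3.2170 and (tr M + √Δ)/2 = 6.2170.

Eigenvalues sorted in increasing order: [-3.2170, 6.2170].


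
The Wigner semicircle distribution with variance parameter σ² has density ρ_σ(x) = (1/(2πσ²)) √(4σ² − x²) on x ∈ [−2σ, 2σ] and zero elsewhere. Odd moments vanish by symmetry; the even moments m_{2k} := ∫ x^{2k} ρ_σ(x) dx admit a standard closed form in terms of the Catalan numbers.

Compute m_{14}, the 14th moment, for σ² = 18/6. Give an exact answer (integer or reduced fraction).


By the scaled semicircle moment identity, m_{2k} = σ^{2k} · C_k with k = 7.
C_7 = (1/(k+1)) · C(2k, k) = (1/8) · C(14, 7) = (1/8) · 3432 = 429.
σ^{2k} = (σ²)^k = (18/6)^7 = 2187.

Therefore m_{14} = σ^{14} · C_7 = 2187 · 429 = 938223.


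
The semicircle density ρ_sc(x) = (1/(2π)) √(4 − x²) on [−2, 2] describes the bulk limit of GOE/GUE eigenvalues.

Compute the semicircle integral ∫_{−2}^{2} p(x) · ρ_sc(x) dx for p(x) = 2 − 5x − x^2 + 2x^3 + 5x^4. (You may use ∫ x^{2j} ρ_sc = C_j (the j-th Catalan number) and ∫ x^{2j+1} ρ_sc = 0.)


Write p(x) = Σ a_i x^i, split into monomials and integrate each against ρ_sc separately.
Using ∫ x^{2j} ρ_sc = C_j = (1/(j+1)) C(2j, j) (Catalan numbers) and ∫ x^{2j+1} ρ_sc = 0 (odd monomials vanish by symmetry):
  i = 0 (even): a_0 · C_{0} = 2 · 1 = 2
  i = 1 (odd): ∫ x^1 ρ_sc = 0 (vanishes)
  i = 2 (even): a_2 · C_{1} = -1 · 1 = -1
  i = 3 (odd): ∫ x^3 ρ_sc = 0 (vanishes)
  i = 4 (even): a_4 · C_{2} = 5 · 2 = 10

Summing the contributions: ∫_{−2}^{2} p(x) ρ_sc(x) dx = 2 + (-1) + 10 = 11.


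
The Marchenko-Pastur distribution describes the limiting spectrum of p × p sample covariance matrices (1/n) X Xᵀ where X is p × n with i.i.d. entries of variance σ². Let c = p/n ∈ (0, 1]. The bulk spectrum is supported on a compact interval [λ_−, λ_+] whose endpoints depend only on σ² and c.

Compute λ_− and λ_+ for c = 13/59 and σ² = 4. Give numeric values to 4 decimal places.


c = 13/59 = 0.220339; √c = 0.469403.
λ_− = σ² (1 − √c)² = 4 · (1 − 0.469403)² = 4 · (0.530597)² = 1.126134.
λ_+ = σ² (1 + √c)² = 4 · (1 + 0.469403)² = 4 · (1.469403)² = 8.636578.

Rounded to 4 decimal places: λ_− ≈ 1.1261, λ_+ ≈ 8.6366.


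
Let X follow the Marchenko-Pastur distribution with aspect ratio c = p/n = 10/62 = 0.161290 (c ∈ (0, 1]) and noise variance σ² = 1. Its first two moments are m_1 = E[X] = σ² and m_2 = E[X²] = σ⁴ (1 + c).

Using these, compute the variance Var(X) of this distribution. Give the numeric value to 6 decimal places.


m_1 = E[X] = σ² = 1, so m_1² = 1.
m_2 = E[X²] = σ⁴ (1 + c) = 1 · (1 + 0.161290) = 1 · 1.161290 = 1.161290.
(Note m_2 − m_1² simplifies to c · σ⁴ = 0.161290 · 1.)

Var(X) = m_2 − m_1² = 1.161290 − 1 = 0.161290.


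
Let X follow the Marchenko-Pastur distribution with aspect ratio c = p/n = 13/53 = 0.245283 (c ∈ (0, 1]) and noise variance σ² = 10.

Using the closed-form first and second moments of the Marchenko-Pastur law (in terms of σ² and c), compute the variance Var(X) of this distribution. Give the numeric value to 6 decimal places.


Recall the MP moments m_1 = E[X] = σ² and m_2 = E[X²] = σ⁴ (1 + c).
m_1 = E[X] = σ² = 10, so m_1² = 100.
m_2 = E[X²] = σ⁴ (1 + c) = 100 · (1 + 0.245283) = 100 · 1.245283 = 124.528302.
(Note m_2 − m_1² simplifies to c · σ⁴ = 0.245283 · 100.)

Var(X) = m_2 − m_1² = 124.528302 − 100 = 24.528302.


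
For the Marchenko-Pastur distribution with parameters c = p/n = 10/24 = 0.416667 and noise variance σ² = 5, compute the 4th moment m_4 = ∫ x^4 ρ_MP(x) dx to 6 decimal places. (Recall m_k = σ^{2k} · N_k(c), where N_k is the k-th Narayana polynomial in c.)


E[X⁴] = σ⁸ (1 + 6c + 6c² + c³) (fourth MP moment). With σ² = 5 (so σ⁸ = 625) and c = 10/24 = 0.416667: E[X⁴] = 625 · (1 + 6·0.416667 + 6·(0.416667)² + (0.416667)³) = 625 · 4.614005.

So E[X^4] = 2883.752894.


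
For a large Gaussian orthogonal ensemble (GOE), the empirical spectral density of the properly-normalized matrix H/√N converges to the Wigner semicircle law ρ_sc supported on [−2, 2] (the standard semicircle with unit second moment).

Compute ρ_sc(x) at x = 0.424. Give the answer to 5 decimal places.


ρ_sc(x) = (1/(2π)) √(4 − x²). With x = 0.424:
  4 − x² = 4 − (0.424)² = 4 − 0.179776 = 3.820224.
  √(4 − x²) = 1.954539.
  1/(2π) = 0.159155.
  ρ_sc(0.424) = 0.159155 · 1.954539 = 0.311075.

Rounded to 5 decimal places: ρ_sc(0.424) ≈ 0.31107.


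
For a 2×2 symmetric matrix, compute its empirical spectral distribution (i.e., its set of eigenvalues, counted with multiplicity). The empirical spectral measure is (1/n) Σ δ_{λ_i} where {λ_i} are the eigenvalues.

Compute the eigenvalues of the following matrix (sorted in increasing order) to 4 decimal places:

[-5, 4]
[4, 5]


Since M is real symmetric, both eigenvalues are real; they are the roots of det(λI − M) = λ² − (tr M) λ + det M.
tr M = -5 + 5 = 0.
det M = (-5)·5 − 4² = -25 − 16 = -41.
Characteristic polynomial: λ² − 41 = 0.
Discriminant Δ = (tr M)² − 4·det M = 0 − (-164) = 164; √Δ = 12.806248.
λ = (tr M ± √Δ)/2 = (0 ± 12.806248)/2, giving (tr M − √Δ)/2 = -6.4031 and (tr M + √Δ)/2 = 6.4031.

Eigenvalues sorted in increasing order: [-6.4031, 6.4031].


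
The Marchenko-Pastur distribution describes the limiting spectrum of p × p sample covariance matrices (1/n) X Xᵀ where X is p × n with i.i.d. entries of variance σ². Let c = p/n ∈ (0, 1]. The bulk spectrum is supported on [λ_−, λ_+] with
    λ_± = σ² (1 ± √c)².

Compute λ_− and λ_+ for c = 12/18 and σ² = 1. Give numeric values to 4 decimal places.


c = 12/18 = 0.666667; √c = 0.816497.
λ_− = σ² (1 − √c)² = 1 · (1 − 0.816497)² = 1 · (0.183503)² = 0.033674.
λ_+ = σ² (1 + √c)² = 1 · (1 + 0.816497)² = 1 · (1.816497)² = 3.299660.

Rounded to 4 decimal places: λ_− ≈ 0.0337, λ_+ ≈ 3.2997.


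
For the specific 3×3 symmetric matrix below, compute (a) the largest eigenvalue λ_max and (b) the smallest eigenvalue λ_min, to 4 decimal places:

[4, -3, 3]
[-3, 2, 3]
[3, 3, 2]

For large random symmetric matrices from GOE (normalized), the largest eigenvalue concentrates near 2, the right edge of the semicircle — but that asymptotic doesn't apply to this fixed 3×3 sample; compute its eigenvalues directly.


Since M is real symmetric, all three eigenvalues are real; they are the roots of det(λI − M) = λ³ − (tr M) λ² + s λ − det M, where s is the sum of the principal 2×2 minors.
tr M = 4 + 2 + 2 = 8.
s = (4·2 − (-3)²) + (4·2 − 3²) + (2·2 − 3²) = -1 + (-1) + (-5) = -7.
det M (expand along row 1) = 4·(-5) − (-3)·(-15) + 3·(-15) = -110.
Characteristic polynomial: λ³ − 8λ² − 7λ + 110 = 0.
Substitute λ = y + (tr M)/3 = y + 2.666667 to remove the quadratic term: y³ + p·y + q = 0 with p = s − (tr M)²/3 = -28.333333 and q = −2(tr M)³/27 + (tr M)·s/3 − det M = 53.407407.
Three real roots ⇒ use the trigonometric (Viète) form: r = 2√(−p/3) = 6.146363, φ = arccos(3q/(p·r)) = arccos(-0.920040) = 2.738980 rad.
y_k = r·cos(φ/3 − 2πk/3) for k = 0, 1, 2 gives y = 3.757762, 2.333333, -6.091096.
λ_k = y_k + 2.666667 gives λ = 6.4244, 5.0000, -3.4244 (check: the sum is 8.0000 = tr M).

Hence λ_max = 6.4244 and λ_min = -3.4244.


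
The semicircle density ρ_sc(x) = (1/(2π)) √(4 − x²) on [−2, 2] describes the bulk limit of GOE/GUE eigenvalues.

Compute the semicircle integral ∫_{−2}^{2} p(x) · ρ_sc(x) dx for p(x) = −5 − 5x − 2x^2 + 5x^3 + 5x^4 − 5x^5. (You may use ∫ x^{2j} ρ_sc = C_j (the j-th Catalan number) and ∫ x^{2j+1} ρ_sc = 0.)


Write p(x) = Σ a_i x^i, split into monomials and integrate each against ρ_sc separately.
Using ∫ x^{2j} ρ_sc = C_j = (1/(j+1)) C(2j, j) (Catalan numbers) and ∫ x^{2j+1} ρ_sc = 0 (odd monomials vanish by symmetry):
  i = 0 (even): a_0 · C_{0} = -5 · 1 = -5
  i = 1 (odd): ∫ x^1 ρ_sc = 0 (vanishes)
  i = 2 (even): a_2 · C_{1} = -2 · 1 = -2
  i = 3 (odd): ∫ x^3 ρ_sc = 0 (vanishes)
  i = 4 (even): a_4 · C_{2} = 5 · 2 = 10
  i = 5 (odd): ∫ x^5 ρ_sc = 0 (vanishes)

Summing the contributions: ∫_{−2}^{2} p(x) ρ_sc(x) dx = (-5) + (-2) + 10 = 3.


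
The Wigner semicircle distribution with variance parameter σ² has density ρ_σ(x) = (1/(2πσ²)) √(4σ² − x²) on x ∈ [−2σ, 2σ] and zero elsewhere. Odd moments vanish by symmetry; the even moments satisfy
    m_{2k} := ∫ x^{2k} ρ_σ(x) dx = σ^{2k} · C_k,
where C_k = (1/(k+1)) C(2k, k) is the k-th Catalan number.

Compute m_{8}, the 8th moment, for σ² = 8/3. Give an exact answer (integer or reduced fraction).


By the scaled semicircle moment identity, m_{2k} = σ^{2k} · C_k with k = 4.
C_4 = (1/(k+1)) · C(2k, k) = (1/5) · C(8, 4) = (1/5) · 70 = 14.
σ^{2k} = (σ²)^k = (8/3)^4 = 4096/81.

Therefore m_{8} = σ^{8} · C_4 = (4096/81) · 14 = 57344/81.


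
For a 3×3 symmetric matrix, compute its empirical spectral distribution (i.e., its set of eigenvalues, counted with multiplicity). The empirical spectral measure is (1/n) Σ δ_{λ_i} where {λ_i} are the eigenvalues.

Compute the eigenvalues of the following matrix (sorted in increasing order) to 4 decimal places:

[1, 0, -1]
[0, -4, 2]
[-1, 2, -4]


Since M is real symmetric, all three eigenvalues are real; they are the roots of det(λI − M) = λ³ − (tr M) λ² + s λ − det M, where s is the sum of the principal 2×2 minors.
tr M = 1 + (-4) + (-4) = -7.
s = (1·(-4) − 0²) + (1·(-4) − (-1)²) + ((-4)·(-4) − 2²) = -4 + (-5) + 12 = 3.
det M (expand along row 1) = 1·12 − 0·2 + (-1)·(-4) = 16.
Characteristic polynomial: λ³ + 7λ² + 3λ − 16 = 0.
Substitute λ = y + (tr M)/3 = y − 2.333333 to remove the quadratic term: y³ + p·y + q = 0 with p = s − (tr M)²/3 = -13.333333 and q = −2(tr M)³/27 + (tr M)·s/3 − det M = 2.407407.
Three real roots ⇒ use the trigonometric (Viète) form: r = 2√(−p/3) = 4.216370, φ = arccos(3q/(p·r)) = arccos(-0.128468) = 1.699620 rad.
y_k = r·cos(φ/3 − 2πk/3) for k = 0, 1, 2 gives y = 3.557618, 0.181000, -3.738618.
λ_k = y_k − 2.333333 gives λ = 1.2243, -2.1523, -6.0720 (check: the sum is -7.0000 = tr M).

Eigenvalues sorted in increasing order: [-6.0720, -2.1523, 1.2243].


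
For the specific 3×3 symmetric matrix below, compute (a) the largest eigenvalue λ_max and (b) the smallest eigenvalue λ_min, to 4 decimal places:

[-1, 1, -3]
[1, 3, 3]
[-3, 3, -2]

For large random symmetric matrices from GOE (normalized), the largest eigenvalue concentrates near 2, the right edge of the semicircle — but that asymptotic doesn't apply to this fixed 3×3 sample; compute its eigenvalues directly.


Since M is real symmetric, all three eigenvalues are real; they are the roots of det(λI − M) = λ³ − (tr M) λ² + s λ − det M, where s is the sum of the principal 2×2 minors.
tr M = -1 + 3 + (-2) = 0.
s = ((-1)·3 − 1²) + ((-1)·(-2) − (-3)²) + (3·(-2) − 3²) = -4 + (-7) + (-15) = -26.
det M (expand along row 1) = (-1)·(-15) − 1·7 + (-3)·12 = -28.
Characteristic polynomial: λ³ − 26λ + 28 = 0.
Substitute λ = y + (tr M)/3 = y + 0.000000 to remove the quadratic term: y³ + p·y + q = 0 with p = s − (tr M)²/3 = -26.000000 and q = −2(tr M)³/27 + (tr M)·s/3 − det M = 28.000000.
Three real roots ⇒ use the trigonometric (Viète) form: r = 2√(−p/3) = 5.887841, φ = arccos(3q/(p·r)) = arccos(-0.548719) = 2.151627 rad.
y_k = r·cos(φ/3 − 2πk/3) for k = 0, 1, 2 gives y = 4.437330, 1.132838, -5.570169.
λ_k = y_k + 0.000000 gives λ = 4.4373, 1.1328, -5.5702 (check: the sum is 0.0000 = tr M).

Hence λ_max = 4.4373 and λ_min = -5.5702.


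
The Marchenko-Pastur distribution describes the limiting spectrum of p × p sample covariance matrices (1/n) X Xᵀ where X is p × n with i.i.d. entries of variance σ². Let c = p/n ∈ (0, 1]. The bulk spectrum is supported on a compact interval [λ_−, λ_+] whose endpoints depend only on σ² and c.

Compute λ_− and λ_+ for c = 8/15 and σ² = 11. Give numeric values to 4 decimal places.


c = 8/15 = 0.533333; √c = 0.730297.
λ_− = σ² (1 − √c)² = 11 · (1 − 0.730297)² = 11 · (0.269703)² = 0.800138.
λ_+ = σ² (1 + √c)² = 11 · (1 + 0.730297)² = 11 · (1.730297)² = 32.933195.

Rounded to 4 decimal places: λ_− ≈ 0.8001, λ_+ ≈ 32.9332.


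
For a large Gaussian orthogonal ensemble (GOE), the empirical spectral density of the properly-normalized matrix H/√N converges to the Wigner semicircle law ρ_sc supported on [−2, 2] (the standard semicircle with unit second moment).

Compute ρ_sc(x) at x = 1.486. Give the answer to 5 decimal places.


ρ_sc(x) = (1/(2π)) √(4 − x²). With x = 1.486:
  4 − x² = 4 − (1.486)² = 4 − 2.208196 = 1.791804.
  √(4 − x²) = 1.338583.
  1/(2π) = 0.159155.
  ρ_sc(1.486) = 0.159155 · 1.338583 = 0.213042.

Rounded to 5 decimal places: ρ_sc(1.486) ≈ 0.21304.


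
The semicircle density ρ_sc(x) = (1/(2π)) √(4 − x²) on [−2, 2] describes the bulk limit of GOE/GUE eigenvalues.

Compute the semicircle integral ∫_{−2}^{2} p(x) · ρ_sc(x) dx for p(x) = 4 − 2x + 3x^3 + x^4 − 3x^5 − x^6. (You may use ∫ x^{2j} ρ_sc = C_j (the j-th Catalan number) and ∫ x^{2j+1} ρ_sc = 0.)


Write p(x) = Σ a_i x^i, split into monomials and integrate each against ρ_sc separately.
Using ∫ x^{2j} ρ_sc = C_j = (1/(j+1)) C(2j, j) (Catalan numbers) and ∫ x^{2j+1} ρ_sc = 0 (odd monomials vanish by symmetry):
  i = 0 (even): a_0 · C_{0} = 4 · 1 = 4
  i = 1 (odd): ∫ x^1 ρ_sc = 0 (vanishes)
  i = 3 (odd): ∫ x^3 ρ_sc = 0 (vanishes)
  i = 4 (even): a_4 · C_{2} = 1 · 2 = 2
  i = 5 (odd): ∫ x^5 ρ_sc = 0 (vanishes)
  i = 6 (even): a_6 · C_{3} = -1 · 5 = -5

Summing the contributions: ∫_{−2}^{2} p(x) ρ_sc(x) dx = 4 + 2 + (-5) = 1.


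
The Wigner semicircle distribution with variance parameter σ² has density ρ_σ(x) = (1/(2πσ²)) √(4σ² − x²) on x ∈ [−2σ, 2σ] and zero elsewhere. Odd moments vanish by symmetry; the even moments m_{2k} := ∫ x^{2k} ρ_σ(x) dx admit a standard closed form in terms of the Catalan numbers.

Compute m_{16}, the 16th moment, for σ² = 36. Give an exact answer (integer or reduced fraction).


By the scaled semicircle moment identity, m_{2k} = σ^{2k} · C_k with k = 8.
C_8 = (1/(k+1)) · C(2k, k) = (1/9) · C(16, 8) = (1/9) · 12870 = 1430.
σ^{2k} = (σ²)^k = (36)^8 = 2821109907456.

Therefore m_{16} = σ^{16} · C_8 = 2821109907456 · 1430 = 4034187167662080.


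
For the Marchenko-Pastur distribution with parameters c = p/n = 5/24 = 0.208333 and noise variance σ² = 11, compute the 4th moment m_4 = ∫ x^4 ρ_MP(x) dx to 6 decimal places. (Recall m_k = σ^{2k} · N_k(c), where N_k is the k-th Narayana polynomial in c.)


E[X⁴] = σ⁸ (1 + 6c + 6c² + c³) (fourth MP moment). With σ² = 11 (so σ⁸ = 14641) and c = 5/24 = 0.208333: E[X⁴] = 14641 · (1 + 6·0.208333 + 6·(0.208333)² + (0.208333)³) = 14641 · 2.519459.

So E[X^4] = 36887.397931.


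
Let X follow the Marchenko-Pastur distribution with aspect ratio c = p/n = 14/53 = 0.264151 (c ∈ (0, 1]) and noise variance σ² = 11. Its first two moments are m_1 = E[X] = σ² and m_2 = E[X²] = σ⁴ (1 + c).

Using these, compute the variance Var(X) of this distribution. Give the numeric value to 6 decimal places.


m_1 = E[X] = σ² = 11, so m_1² = 121.
m_2 = E[X²] = σ⁴ (1 + c) = 121 · (1 + 0.264151) = 121 · 1.264151 = 152.962264.
(Note m_2 − m_1² simplifies to c · σ⁴ = 0.264151 · 121.)

Var(X) = m_2 − m_1² = 152.962264 − 121 = 31.962264.


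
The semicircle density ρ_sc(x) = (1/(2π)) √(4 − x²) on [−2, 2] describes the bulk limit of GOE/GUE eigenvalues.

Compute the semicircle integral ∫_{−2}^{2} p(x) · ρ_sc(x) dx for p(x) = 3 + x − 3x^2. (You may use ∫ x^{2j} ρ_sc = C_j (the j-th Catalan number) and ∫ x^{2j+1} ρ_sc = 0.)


Write p(x) = Σ a_i x^i, split into monomials and integrate each against ρ_sc separately.
Using ∫ x^{2j} ρ_sc = C_j = (1/(j+1)) C(2j, j) (Catalan numbers) and ∫ x^{2j+1} ρ_sc = 0 (odd monomials vanish by symmetry):
  i = 0 (even): a_0 · C_{0} = 3 · 1 = 3
  i = 1 (odd): ∫ x^1 ρ_sc = 0 (vanishes)
  i = 2 (even): a_2 · C_{1} = -3 · 1 = -3

Summing the contributions: ∫_{−2}^{2} p(x) ρ_sc(x) dx = 3 + (-3) = 0.


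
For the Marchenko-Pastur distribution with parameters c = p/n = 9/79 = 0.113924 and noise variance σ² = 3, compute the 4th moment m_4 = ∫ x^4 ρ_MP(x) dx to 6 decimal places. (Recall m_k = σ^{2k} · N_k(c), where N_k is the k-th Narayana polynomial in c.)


E[X⁴] = σ⁸ (1 + 6c + 6c² + c³) (fourth MP moment). With σ² = 3 (so σ⁸ = 81) and c = 9/79 = 0.113924: E[X⁴] = 81 · (1 + 6·0.113924 + 6·(0.113924)² + (0.113924)³) = 81 · 1.762895.

So E[X^4] = 142.794497.


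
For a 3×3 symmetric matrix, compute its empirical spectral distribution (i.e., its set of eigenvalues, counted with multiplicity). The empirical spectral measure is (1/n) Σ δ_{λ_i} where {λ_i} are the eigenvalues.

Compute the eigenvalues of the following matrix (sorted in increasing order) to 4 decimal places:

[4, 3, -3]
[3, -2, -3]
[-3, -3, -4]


Since M is real symmetric, all three eigenvalues are real; they are the roots of det(λI − M) = λ³ − (tr M) λ² + s λ − det M, where s is the sum of the principal 2×2 minors.
tr M = 4 + (-2) + (-4) = -2.
s = (4·(-2) − 3²) + (4·(-4) − (-3)²) + ((-2)·(-4) − (-3)²) = -17 + (-25) + (-1) = -43.
det M (expand along row 1) = 4·(-1) − 3·(-21) + (-3)·(-15) = 104.
Characteristic polynomial: λ³ + 2λ² − 43λ − 104 = 0.
Substitute λ = y + (tr M)/3 = y − 0.666667 to remove the quadratic term: y³ + p·y + q = 0 with p = s − (tr M)²/3 = -44.333333 and q = −2(tr M)³/27 + (tr M)·s/3 − det M = -74.740741.
Three real roots ⇒ use the trigonometric (Viète) form: r = 2√(−p/3) = 7.688375, φ = arccos(3q/(p·r)) = arccos(0.657830) = 0.852862 rad.
y_k = r·cos(φ/3 − 2πk/3) for k = 0, 1, 2 gives y = 7.379777, -1.822404, -5.557374.
λ_k = y_k − 0.666667 gives λ = 6.7131, -2.4891, -6.2240 (check: the sum is -2.0000 = tr M).

Eigenvalues sorted in increasing order: [-6.2240, -2.4891, 6.7131].


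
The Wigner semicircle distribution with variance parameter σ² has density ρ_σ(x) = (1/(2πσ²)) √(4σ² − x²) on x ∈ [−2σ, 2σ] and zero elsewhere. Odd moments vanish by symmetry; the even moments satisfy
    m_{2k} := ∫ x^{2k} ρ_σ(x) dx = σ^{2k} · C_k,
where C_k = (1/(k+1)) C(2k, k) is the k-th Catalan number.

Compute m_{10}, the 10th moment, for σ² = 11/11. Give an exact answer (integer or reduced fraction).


By the scaled semicircle moment identity, m_{2k} = σ^{2k} · C_k with k = 5.
C_5 = (1/(k+1)) · C(2k, k) = (1/6) · C(10, 5) = (1/6) · 252 = 42.
σ^{2k} = (σ²)^k = (11/11)^5 = 1.

Therefore m_{10} = σ^{10} · C_5 = 1 · 42 = 42.


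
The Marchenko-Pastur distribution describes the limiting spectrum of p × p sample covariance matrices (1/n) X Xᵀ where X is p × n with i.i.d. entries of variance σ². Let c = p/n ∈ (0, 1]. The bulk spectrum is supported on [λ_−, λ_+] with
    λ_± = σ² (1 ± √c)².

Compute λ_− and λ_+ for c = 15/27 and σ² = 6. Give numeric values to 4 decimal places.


c = 15/27 = 0.555556; √c = 0.745356.
λ_− = σ² (1 − √c)² = 6 · (1 − 0.745356)² = 6 · (0.254644)² = 0.389061.
λ_+ = σ² (1 + √c)² = 6 · (1 + 0.745356)² = 6 · (1.745356)² = 18.277605.

Rounded to 4 decimal places: λ_− ≈ 0.3891, λ_+ ≈ 18.2776.


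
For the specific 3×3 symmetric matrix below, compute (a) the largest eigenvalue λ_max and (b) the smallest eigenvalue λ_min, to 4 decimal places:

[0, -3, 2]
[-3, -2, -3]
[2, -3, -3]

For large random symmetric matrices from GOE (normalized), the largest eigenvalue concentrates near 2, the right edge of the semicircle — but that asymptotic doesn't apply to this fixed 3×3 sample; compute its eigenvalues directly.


Since M is real symmetric, all three eigenvalues are real; they are the roots of det(λI − M) = λ³ − (tr M) λ² + s λ − det M, where s is the sum of the principal 2×2 minors.
tr M = 0 + (-2) + (-3) = -5.
s = (0·(-2) − (-3)²) + (0·(-3) − 2²) + ((-2)·(-3) − (-3)²) = -9 + (-4) + (-3) = -16.
det M (expand along row 1) = 0·(-3) − (-3)·15 + 2·13 = 71.
Characteristic polynomial: λ³ + 5λ² − 16λ − 71 = 0.
Substitute λ = y + (tr M)/3 = y − 1.666667 to remove the quadratic term: y³ + p·y + q = 0 with p = s − (tr M)²/3 = -24.333333 and q = −2(tr M)³/27 + (tr M)·s/3 − det M = -35.074074.
Three real roots ⇒ use the trigonometric (Viète) form: r = 2√(−p/3) = 5.696002, φ = arccos(3q/(p·r)) = arccos(0.759164) = 0.708768 rad.
y_k = r·cos(φ/3 − 2πk/3) for k = 0, 1, 2 gives y = 5.537774, -1.614275, -3.923499.
λ_k = y_k − 1.666667 gives λ = 3.8711, -3.2809, -5.5902 (check: the sum is -5.0000 = tr M).

Hence λ_max = 3.8711 and λ_min = -5.5902.


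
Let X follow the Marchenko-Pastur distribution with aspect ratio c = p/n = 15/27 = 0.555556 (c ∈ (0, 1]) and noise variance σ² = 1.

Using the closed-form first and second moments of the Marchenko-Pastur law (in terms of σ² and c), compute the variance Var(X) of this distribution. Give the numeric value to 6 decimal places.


Recall the MP moments m_1 = E[X] = σ² and m_2 = E[X²] = σ⁴ (1 + c).
m_1 = E[X] = σ² = 1, so m_1² = 1.
m_2 = E[X²] = σ⁴ (1 + c) = 1 · (1 + 0.555556) = 1 · 1.555556 = 1.555556.
(Note m_2 − m_1² simplifies to c · σ⁴ = 0.555556 · 1.)

Var(X) = m_2 − m_1² = 1.555556 − 1 = 0.555556.


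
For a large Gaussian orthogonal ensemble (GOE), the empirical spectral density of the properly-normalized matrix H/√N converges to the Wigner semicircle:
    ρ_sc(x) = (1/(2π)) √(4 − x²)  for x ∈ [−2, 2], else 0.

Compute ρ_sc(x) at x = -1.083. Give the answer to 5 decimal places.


ρ_sc(x) = (1/(2π)) √(4 − x²). With x = -1.083:
  4 − x² = 4 − (-1.083)² = 4 − 1.172889 = 2.827111.
  √(4 − x²) = 1.681401.
  1/(2π) = 0.159155.
  ρ_sc(-1.083) = 0.159155 · 1.681401 = 0.267603.

Rounded to 5 decimal places: ρ_sc(-1.083) ≈ 0.26760.


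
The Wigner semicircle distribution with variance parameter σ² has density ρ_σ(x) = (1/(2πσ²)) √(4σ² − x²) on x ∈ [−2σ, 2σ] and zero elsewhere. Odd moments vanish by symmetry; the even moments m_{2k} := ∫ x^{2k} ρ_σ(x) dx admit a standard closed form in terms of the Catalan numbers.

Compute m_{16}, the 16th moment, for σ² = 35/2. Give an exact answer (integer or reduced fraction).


By the scaled semicircle moment identity, m_{2k} = σ^{2k} · C_k with k = 8.
C_8 = (1/(k+1)) · C(2k, k) = (1/9) · C(16, 8) = (1/9) · 12870 = 1430.
σ^{2k} = (σ²)^k = (35/2)^8 = 2251875390625/256.

Therefore m_{16} = σ^{16} · C_8 = (2251875390625/256) · 1430 = 1610090904296875/128.


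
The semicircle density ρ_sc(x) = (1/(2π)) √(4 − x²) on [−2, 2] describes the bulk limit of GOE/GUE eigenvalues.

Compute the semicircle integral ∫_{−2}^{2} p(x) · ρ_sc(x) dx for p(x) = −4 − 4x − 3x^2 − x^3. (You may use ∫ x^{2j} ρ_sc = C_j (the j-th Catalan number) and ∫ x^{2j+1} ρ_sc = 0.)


Write p(x) = Σ a_i x^i, split into monomials and integrate each against ρ_sc separately.
Using ∫ x^{2j} ρ_sc = C_j = (1/(j+1)) C(2j, j) (Catalan numbers) and ∫ x^{2j+1} ρ_sc = 0 (odd monomials vanish by symmetry):
  i = 0 (even): a_0 · C_{0} = -4 · 1 = -4
  i = 1 (odd): ∫ x^1 ρ_sc = 0 (vanishes)
  i = 2 (even): a_2 · C_{1} = -3 · 1 = -3
  i = 3 (odd): ∫ x^3 ρ_sc = 0 (vanishes)

Summing the contributions: ∫_{−2}^{2} p(x) ρ_sc(x) dx = (-4) + (-3) = -7.


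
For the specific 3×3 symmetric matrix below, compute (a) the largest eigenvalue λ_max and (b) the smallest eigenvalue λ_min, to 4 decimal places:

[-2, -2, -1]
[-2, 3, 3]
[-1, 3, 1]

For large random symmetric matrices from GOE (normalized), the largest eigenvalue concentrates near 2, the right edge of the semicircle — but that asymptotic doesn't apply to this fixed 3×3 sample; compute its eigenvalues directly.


Since M is real symmetric, all three eigenvalues are real; they are the roots of det(λI − M) = λ³ − (tr M) λ² + s λ − det M, where s is the sum of the principal 2×2 minors.
tr M = -2 + 3 + 1 = 2.
s = ((-2)·3 − (-2)²) + ((-2)·1 − (-1)²) + (3·1 − 3²) = -10 + (-3) + (-6) = -19.
det M (expand along row 1) = (-2)·(-6) − (-2)·1 + (-1)·(-3) = 17.
Characteristic polynomial: λ³ − 2λ² − 19λ − 17 = 0.
Substitute λ = y + (tr M)/3 = y + 0.666667 to remove the quadratic term: y³ + p·y + q = 0 with p = s − (tr M)²/3 = -20.333333 and q = −2(tr M)³/27 + (tr M)·s/3 − det M = -30.259259.
Three real roots ⇒ use the trigonometric (Viète) form: r = 2√(−p/3) = 5.206833, φ = arccos(3q/(p·r)) = arccos(0.857427) = 0.540547 rad.
y_k = r·cos(φ/3 − 2πk/3) for k = 0, 1, 2 gives y = 5.122540, -1.753172, -3.369368.
λ_k = y_k + 0.666667 gives λ = 5.7892, -1.0865, -2.7027 (check: the sum is 2.0000 = tr M).

Hence λ_max = 5.7892 and λ_min = -2.7027.


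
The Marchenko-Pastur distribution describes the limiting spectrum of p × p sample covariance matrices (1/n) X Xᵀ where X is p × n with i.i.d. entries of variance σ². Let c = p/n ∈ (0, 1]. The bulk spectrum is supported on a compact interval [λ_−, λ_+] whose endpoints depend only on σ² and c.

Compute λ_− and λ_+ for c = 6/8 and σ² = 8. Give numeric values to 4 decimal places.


c = 6/8 = 0.750000; √c = 0.866025.
λ_− = σ² (1 − √c)² = 8 · (1 − 0.866025)² = 8 · (0.133975)² = 0.143594.
λ_+ = σ² (1 + √c)² = 8 · (1 + 0.866025)² = 8 · (1.866025)² = 27.856406.

Rounded to 4 decimal places: λ_− ≈ 0.1436, λ_+ ≈ 27.8564.


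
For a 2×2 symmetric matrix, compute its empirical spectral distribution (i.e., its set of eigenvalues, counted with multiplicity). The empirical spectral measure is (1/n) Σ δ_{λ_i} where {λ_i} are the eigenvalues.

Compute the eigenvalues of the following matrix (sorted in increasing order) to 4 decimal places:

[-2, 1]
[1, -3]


Since M is real symmetric, both eigenvalues are real; they are the roots of det(λI − M) = λ² − (tr M) λ + det M.
tr M = -2 + (-3) = -5.
det M = (-2)·(-3) − 1² = 6 − 1 = 5.
Characteristic polynomial: λ² + 5λ + 5 = 0.
Discriminant Δ = (tr M)² − 4·det M = 25 − 20 = 5; √Δ = 2.236068.
λ = (tr M ± √Δ)/2 = (-5 ± 2.236068)/2, giving (tr M − √Δ)/2 = -3.6180 and (tr M + √Δ)/2 = -1.3820.

Eigenvalues sorted in increasing order: [-3.6180, -1.3820].


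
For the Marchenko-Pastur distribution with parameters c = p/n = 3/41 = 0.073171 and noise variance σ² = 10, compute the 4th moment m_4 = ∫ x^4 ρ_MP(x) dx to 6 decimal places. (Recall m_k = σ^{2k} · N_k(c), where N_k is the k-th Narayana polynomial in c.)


E[X⁴] = σ⁸ (1 + 6c + 6c² + c³) (fourth MP moment). With σ² = 10 (so σ⁸ = 10000) and c = 3/41 = 0.073171: E[X⁴] = 10000 · (1 + 6·0.073171 + 6·(0.073171)² + (0.073171)³) = 10000 · 1.471540.

So E[X^4] = 14715.398790.


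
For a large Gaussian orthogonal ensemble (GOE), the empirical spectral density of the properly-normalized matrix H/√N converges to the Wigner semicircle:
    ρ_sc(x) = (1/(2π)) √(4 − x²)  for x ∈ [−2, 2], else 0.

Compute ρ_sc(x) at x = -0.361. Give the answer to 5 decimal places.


ρ_sc(x) = (1/(2π)) √(4 − x²). With x = -0.361:
  4 − x² = 4 − (-0.361)² = 4 − 0.130321 = 3.869679.
  √(4 − x²) = 1.967150.
  1/(2π) = 0.159155.
  ρ_sc(-0.361) = 0.159155 · 1.967150 = 0.313082.

Rounded to 5 decimal places: ρ_sc(-0.361) ≈ 0.31308.


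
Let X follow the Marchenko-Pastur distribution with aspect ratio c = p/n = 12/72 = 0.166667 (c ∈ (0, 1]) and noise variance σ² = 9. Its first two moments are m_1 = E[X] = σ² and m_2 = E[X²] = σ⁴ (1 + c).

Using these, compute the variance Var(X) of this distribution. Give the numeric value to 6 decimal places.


m_1 = E[X] = σ² = 9, so m_1² = 81.
m_2 = E[X²] = σ⁴ (1 + c) = 81 · (1 + 0.166667) = 81 · 1.166667 = 94.500000.
(Note m_2 − m_1² simplifies to c · σ⁴ = 0.166667 · 81.)

Var(X) = m_2 − m_1² = 94.500000 − 81 = 13.500000.


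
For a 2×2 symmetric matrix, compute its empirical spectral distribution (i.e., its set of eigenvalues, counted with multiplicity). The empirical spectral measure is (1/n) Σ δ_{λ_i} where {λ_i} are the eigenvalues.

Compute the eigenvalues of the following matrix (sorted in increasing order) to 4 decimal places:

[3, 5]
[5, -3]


Since M is real symmetric, both eigenvalues are real; they are the roots of det(λI − M) = λ² − (tr M) λ + det M.
tr M = 3 + (-3) = 0.
det M = 3·(-3) − 5² = -9 − 25 = -34.
Characteristic polynomial: λ² − 34 = 0.
Discriminant Δ = (tr M)² − 4·det M = 0 − (-136) = 136; √Δ = 11.661904.
λ = (tr M ± √Δ)/2 = (0 ± 11.661904)/2, giving (tr M − √Δ)/2 = -5.8310 and (tr M + √Δ)/2 = 5.8310.

Eigenvalues sorted in increasing order: [-5.8310, 5.8310].


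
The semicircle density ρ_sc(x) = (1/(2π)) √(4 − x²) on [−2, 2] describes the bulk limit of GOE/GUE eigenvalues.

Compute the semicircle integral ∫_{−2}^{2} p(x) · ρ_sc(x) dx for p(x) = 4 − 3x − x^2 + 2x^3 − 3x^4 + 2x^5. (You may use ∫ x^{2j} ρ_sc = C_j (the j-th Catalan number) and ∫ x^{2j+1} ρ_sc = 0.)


Write p(x) = Σ a_i x^i, split into monomials and integrate each against ρ_sc separately.
Using ∫ x^{2j} ρ_sc = C_j = (1/(j+1)) C(2j, j) (Catalan numbers) and ∫ x^{2j+1} ρ_sc = 0 (odd monomials vanish by symmetry):
  i = 0 (even): a_0 · C_{0} = 4 · 1 = 4
  i = 1 (odd): ∫ x^1 ρ_sc = 0 (vanishes)
  i = 2 (even): a_2 · C_{1} = -1 · 1 = -1
  i = 3 (odd): ∫ x^3 ρ_sc = 0 (vanishes)
  i = 4 (even): a_4 · C_{2} = -3 · 2 = -6
  i = 5 (odd): ∫ x^5 ρ_sc = 0 (vanishes)

Summing the contributions: ∫_{−2}^{2} p(x) ρ_sc(x) dx = 4 + (-1) + (-6) = -3.


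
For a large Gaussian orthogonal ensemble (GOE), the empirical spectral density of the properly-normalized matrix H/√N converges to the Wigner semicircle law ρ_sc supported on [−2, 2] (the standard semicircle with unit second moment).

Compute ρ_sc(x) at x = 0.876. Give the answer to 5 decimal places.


ρ_sc(x) = (1/(2π)) √(4 − x²). With x = 0.876:
  4 − x² = 4 − (0.876)² = 4 − 0.767376 = 3.232624.
  √(4 − x²) = 1.797950.
  1/(2π) = 0.159155.
  ρ_sc(0.876) = 0.159155 · 1.797950 = 0.286153.

Rounded to 5 decimal places: ρ_sc(0.876) ≈ 0.28615.


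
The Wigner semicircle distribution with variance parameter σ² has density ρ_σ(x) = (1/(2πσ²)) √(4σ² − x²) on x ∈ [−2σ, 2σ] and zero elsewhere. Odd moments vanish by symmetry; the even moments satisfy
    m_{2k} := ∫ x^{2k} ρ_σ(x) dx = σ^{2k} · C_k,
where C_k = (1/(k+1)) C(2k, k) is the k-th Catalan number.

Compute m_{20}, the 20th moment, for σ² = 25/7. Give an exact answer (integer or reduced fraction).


By the scaled semicircle moment identity, m_{2k} = σ^{2k} · C_k with k = 10.
C_10 = (1/(k+1)) · C(2k, k) = (1/11) · C(20, 10) = (1/11) · 184756 = 16796.
σ^{2k} = (σ²)^k = (25/7)^10 = 95367431640625/282475249.

Therefore m_{20} = σ^{20} · C_10 = (95367431640625/282475249) · 16796 = 1601791381835937500/282475249.


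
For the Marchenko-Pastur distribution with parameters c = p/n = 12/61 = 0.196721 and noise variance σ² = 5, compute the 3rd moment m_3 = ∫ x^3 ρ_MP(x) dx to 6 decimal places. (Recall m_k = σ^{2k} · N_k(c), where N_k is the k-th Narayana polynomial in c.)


E[X³] = σ⁶ (1 + 3c + c²) (third MP moment). With σ² = 5 (so σ⁶ = 125) and c = 12/61 = 0.196721: E[X³] = 125 · (1 + 3·0.196721 + (0.196721)²) = 125 · 1.628863.

So E[X^3] = 203.607901.


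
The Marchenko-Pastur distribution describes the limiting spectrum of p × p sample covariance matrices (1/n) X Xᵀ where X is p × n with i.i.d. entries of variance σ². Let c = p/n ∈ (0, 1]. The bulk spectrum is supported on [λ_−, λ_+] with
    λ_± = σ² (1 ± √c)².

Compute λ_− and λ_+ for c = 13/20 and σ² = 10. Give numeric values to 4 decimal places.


c = 13/20 = 0.650000; √c = 0.806226.
λ_− = σ² (1 − √c)² = 10 · (1 − 0.806226)² = 10 · (0.193774)² = 0.375485.
λ_+ = σ² (1 + √c)² = 10 · (1 + 0.806226)² = 10 · (1.806226)² = 32.624515.

Rounded to 4 decimal places: λ_− ≈ 0.3755, λ_+ ≈ 32.6245.


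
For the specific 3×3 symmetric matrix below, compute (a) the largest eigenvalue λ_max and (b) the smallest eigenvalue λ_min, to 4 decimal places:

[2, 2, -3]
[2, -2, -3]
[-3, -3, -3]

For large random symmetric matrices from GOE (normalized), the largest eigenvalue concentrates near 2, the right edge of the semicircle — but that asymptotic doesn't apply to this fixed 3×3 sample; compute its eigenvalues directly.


Since M is real symmetric, all three eigenvalues are real; they are the roots of det(λI − M) = λ³ − (tr M) λ² + s λ − det M, where s is the sum of the principal 2×2 minors.
tr M = 2 + (-2) + (-3) = -3.
s = (2·(-2) − 2²) + (2·(-3) − (-3)²) + ((-2)·(-3) − (-3)²) = -8 + (-15) + (-3) = -26.
det M (expand along row 1) = 2·(-3) − 2·(-15) + (-3)·(-12) = 60.
Characteristic polynomial: λ³ + 3λ² − 26λ − 60 = 0.
Substitute λ = y + (tr M)/3 = y − 1.000000 to remove the quadratic term: y³ + p·y + q = 0 with p = s − (tr M)²/3 = -29.000000 and q = −2(tr M)³/27 + (tr M)·s/3 − det M = -32.000000.
Three real roots ⇒ use the trigonometric (Viète) form: r = 2√(−p/3) = 6.218253, φ = arccos(3q/(p·r)) = arccos(0.532359) = 1.009411 rad.
y_k = r·cos(φ/3 − 2πk/3) for k = 0, 1, 2 gives y = 5.869570, -1.156833, -4.712737.
λ_k = y_k − 1.000000 gives λ = 4.8696, -2.1568, -5.7127 (check: the sum is -3.0000 = tr M).

Hence λ_max = 4.8696 and λ_min = -5.7127.


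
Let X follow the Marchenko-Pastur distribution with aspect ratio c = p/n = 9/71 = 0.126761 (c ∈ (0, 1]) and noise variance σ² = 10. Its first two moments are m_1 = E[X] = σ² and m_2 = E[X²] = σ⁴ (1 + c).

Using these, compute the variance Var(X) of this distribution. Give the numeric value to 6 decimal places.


m_1 = E[X] = σ² = 10, so m_1² = 100.
m_2 = E[X²] = σ⁴ (1 + c) = 100 · (1 + 0.126761) = 100 · 1.126761 = 112.676056.
(Note m_2 − m_1² simplifies to c · σ⁴ = 0.126761 · 100.)

Var(X) = m_2 − m_1² = 112.676056 − 100 = 12.676056.


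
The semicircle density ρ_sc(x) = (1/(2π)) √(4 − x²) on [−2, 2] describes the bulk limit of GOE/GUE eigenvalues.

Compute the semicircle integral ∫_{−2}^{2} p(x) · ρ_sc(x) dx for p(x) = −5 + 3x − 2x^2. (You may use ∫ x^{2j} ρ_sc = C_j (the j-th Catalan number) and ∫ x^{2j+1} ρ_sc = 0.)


Write p(x) = Σ a_i x^i, split into monomials and integrate each against ρ_sc separately.
Using ∫ x^{2j} ρ_sc = C_j = (1/(j+1)) C(2j, j) (Catalan numbers) and ∫ x^{2j+1} ρ_sc = 0 (odd monomials vanish by symmetry):
  i = 0 (even): a_0 · C_{0} = -5 · 1 = -5
  i = 1 (odd): ∫ x^1 ρ_sc = 0 (vanishes)
  i = 2 (even): a_2 · C_{1} = -2 · 1 = -2

Summing the contributions: ∫_{−2}^{2} p(x) ρ_sc(x) dx = (-5) + (-2) = -7.


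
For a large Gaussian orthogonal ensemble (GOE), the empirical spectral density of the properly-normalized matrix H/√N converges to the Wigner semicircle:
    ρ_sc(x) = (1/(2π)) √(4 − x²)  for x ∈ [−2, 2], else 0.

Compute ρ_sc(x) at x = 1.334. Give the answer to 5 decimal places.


ρ_sc(x) = (1/(2π)) √(4 − x²). With x = 1.334:
  4 − x² = 4 − (1.334)² = 4 − 1.779556 = 2.220444.
  √(4 − x²) = 1.490115.
  1/(2π) = 0.159155.
  ρ_sc(1.334) = 0.159155 · 1.490115 = 0.237159.

Rounded to 5 decimal places: ρ_sc(1.334) ≈ 0.23716.


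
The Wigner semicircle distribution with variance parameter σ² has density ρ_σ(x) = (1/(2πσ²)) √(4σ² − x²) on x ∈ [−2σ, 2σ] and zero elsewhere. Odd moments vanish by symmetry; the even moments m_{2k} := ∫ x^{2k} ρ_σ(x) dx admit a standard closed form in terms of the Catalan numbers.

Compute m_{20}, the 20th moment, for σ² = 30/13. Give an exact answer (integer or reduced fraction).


By the scaled semicircle moment identity, m_{2k} = σ^{2k} · C_k with k = 10.
C_10 = (1/(k+1)) · C(2k, k) = (1/11) · C(20, 10) = (1/11) · 184756 = 16796.
σ^{2k} = (σ²)^k = (30/13)^10 = 590490000000000/137858491849.

Therefore m_{20} = σ^{20} · C_10 = (590490000000000/137858491849) · 16796 = 762913080000000000/10604499373.


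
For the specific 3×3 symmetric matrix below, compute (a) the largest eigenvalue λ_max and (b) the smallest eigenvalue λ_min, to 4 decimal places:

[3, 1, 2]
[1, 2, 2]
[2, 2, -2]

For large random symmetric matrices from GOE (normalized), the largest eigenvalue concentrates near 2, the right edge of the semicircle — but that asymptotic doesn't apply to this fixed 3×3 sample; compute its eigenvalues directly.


Since M is real symmetric, all three eigenvalues are real; they are the roots of det(λI − M) = λ³ − (tr M) λ² + s λ − det M, where s is the sum of the principal 2×2 minors.
tr M = 3 + 2 + (-2) = 3.
s = (3·2 − 1²) + (3·(-2) − 2²) + (2·(-2) − 2²) = 5 + (-10) + (-8) = -13.
det M (expand along row 1) = 3·(-8) − 1·(-6) + 2·(-2) = -22.
Characteristic polynomial: λ³ − 3λ² − 13λ + 22 = 0.
Substitute λ = y + (tr M)/3 = y + 1.000000 to remove the quadratic term: y³ + p·y + q = 0 with p = s − (tr M)²/3 = -16.000000 and q = −2(tr M)³/27 + (tr M)·s/3 − det M = 7.000000.
Three real roots ⇒ use the trigonometric (Viète) form: r = 2√(−p/3) = 4.618802, φ = arccos(3q/(p·r)) = arccos(-0.284165) = 1.858931 rad.
y_k = r·cos(φ/3 − 2πk/3) for k = 0, 1, 2 gives y = 3.760099, 0.442931, -4.203030.
λ_k = y_k + 1.000000 gives λ = 4.7601, 1.4429, -3.2030 (check: the sum is 3.0000 = tr M).

Hence λ_max = 4.7601 and λ_min = -3.2030.
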